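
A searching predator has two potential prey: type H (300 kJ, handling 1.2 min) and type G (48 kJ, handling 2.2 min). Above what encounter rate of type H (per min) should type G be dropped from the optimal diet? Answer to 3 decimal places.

0.080 per min

At the threshold, the rate on type H alone equals the profitability of type G: λ·300/(1 + λ·1.2) = 48/2.2 = 21.82.
Rearranging, λ(300 − 21.82×1.2) = 21.82, so λ = 21.82/273.8 = 0.07968 per min.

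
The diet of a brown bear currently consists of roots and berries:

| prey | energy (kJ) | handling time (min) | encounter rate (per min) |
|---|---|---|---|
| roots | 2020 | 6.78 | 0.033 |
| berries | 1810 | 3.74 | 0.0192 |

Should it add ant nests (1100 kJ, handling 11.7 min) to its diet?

Yes

Intake rate on the current diet: R = (0.033×2020 + 0.0192×1810) / (1 + 0.033×6.78 + 0.0192×3.74) = 101.4/1.296 = 78.28 kJ/min.
ant nests: E/h = 1100/11.7 = 94.02 kJ/min.
Since 94.02 > R, including ant nests increases the long-run rate.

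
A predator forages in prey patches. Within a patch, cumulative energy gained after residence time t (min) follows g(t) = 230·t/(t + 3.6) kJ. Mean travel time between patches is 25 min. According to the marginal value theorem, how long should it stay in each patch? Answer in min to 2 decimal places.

Optimal t* satisfies g'(t*) = g(t*)/(T + t*).
g'(t) = 230·3.6/(t + 3.6)². Setting 230·3.6/(t+3.6)² = 230t/[(t+3.6)(25+t)] gives 3.6(25+t) = t(t+3.6), so t² = 3.6×25 = 90.
t* = √90 = 9.487 min.

9.49 min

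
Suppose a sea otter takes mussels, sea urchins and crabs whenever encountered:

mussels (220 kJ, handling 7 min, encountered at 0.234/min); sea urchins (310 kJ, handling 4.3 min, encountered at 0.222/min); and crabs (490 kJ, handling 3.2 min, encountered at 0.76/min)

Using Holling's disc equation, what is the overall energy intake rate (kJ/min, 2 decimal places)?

81.78 kJ/min

R = Σλ_iE_i / (1 + Σλ_ih_i)
Numerator: 0.234×220 + 0.222×310 + 0.76×490 = 492.7
Denominator: 1 + 0.234×7 + 0.222×4.3 + 0.76×3.2 = 6.025
R = 492.7/6.025 = 81.78 kJ/min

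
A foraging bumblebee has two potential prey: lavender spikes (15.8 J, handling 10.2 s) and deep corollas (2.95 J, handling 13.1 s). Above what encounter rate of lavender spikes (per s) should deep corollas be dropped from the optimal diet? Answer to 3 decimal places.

0.017 per s

The zero-one rule: include deep corollas iff E₂/h₂ > λE₁/(1+λh₁). Equality gives the switch point.
λE₁h₂ = E₂ + λE₂h₁ ⇒ λ = E₂/(E₁h₂ − E₂h₁) = 2.95/(207 − 30.09) = 0.01668 per s.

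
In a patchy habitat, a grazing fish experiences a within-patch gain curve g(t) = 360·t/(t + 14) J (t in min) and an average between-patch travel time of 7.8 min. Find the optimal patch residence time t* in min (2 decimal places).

By the marginal value theorem, leave when the instantaneous gain rate g'(t) equals the habitat-wide average g(t)/(T + t).
g'(t) = 360·14/(t + 14)². Setting 360·14/(t+14)² = 360t/[(t+14)(7.8+t)] gives 14(7.8+t) = t(t+14), so t² = 14×7.8 = 109.2.
t* = √109.2 = 10.45 min.

10.45 min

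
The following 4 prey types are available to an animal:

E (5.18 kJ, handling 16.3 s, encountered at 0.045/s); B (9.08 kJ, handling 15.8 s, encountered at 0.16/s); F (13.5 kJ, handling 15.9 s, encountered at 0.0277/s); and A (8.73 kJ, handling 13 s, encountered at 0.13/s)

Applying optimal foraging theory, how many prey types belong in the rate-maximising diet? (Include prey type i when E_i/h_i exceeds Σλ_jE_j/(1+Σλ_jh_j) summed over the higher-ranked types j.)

3

Profitabilities (E/h, kJ/s): F 0.849, A 0.672, B 0.575, E 0.318. Add prey in this order while the next type's profitability exceeds the intake rate on those already taken.
Rate on top 1: 0.2596. A: 0.672 > 0.2596 → include.
Rate on top 2: 0.482. B: 0.575 > 0.482 → include.
Rate on top 3: 0.5234. E: 0.318 < 0.5234 → exclude; stop.
Optimal diet: F, A, B — 3 of 4 types.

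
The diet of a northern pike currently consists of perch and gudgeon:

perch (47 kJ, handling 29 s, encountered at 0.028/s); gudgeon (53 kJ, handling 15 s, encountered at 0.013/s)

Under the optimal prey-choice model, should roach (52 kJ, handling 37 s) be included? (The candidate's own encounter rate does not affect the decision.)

Current rate: (0.028×47 + 0.013×53)/(1 + 0.028×29 + 0.013×15) = 0.999 kJ/s.
Profitability of roach: 52/37 = 1.405 kJ/s.
1.405 > 0.999, so adding roach raises the average — include it.

Yes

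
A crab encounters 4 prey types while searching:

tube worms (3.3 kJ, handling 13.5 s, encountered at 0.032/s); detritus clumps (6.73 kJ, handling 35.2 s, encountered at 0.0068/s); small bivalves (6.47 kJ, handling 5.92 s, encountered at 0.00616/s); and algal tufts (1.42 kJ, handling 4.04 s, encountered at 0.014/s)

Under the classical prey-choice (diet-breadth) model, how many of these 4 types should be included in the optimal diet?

E/h in descending order: small bivalves 1.09, algal tufts 0.351, tube worms 0.244, detritus clumps 0.191 kJ/s. The optimal diet is the largest prefix of this list for which every included type satisfies E_i/h_i > R on the types above it.
Rate on top 1: 0.03845. algal tufts: 0.351 > 0.03845 → include.
Rate on top 2: 0.05465. tube worms: 0.244 > 0.05465 → include.
Rate on top 3: 0.1084. detritus clumps: 0.191 > 0.1084 → include.
Optimal diet: small bivalves, algal tufts, tube worms, detritus clumps — 4 of 4 types.

4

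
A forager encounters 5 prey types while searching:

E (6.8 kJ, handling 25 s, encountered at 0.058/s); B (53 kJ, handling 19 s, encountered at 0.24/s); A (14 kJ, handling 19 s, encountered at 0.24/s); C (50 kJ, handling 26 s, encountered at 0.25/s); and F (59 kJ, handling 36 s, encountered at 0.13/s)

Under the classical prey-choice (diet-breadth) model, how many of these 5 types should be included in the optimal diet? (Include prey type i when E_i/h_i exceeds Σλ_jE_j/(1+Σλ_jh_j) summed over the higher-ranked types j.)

1

Rank by E/h (kJ/s): B 2.79, C 1.92, F 1.64, A 0.737, E 0.272. Include each in turn until the next type's E/h falls below the running intake rate.
Rate on top 1: 2.288. C: 1.92 < 2.288 → exclude; stop.
Optimal diet: B — 1 of 5 types.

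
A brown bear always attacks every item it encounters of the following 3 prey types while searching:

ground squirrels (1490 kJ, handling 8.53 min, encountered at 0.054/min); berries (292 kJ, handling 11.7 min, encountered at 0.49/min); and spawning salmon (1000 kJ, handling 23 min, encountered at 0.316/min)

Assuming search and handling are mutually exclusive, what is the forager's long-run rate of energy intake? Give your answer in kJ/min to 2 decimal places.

37.31 kJ/min

R = (0.054×1490 + 0.49×292 + 0.316×1000) / (1 + 0.054×8.53 + 0.49×11.7 + 0.316×23) = 539.5/14.46 = 37.31 kJ/min.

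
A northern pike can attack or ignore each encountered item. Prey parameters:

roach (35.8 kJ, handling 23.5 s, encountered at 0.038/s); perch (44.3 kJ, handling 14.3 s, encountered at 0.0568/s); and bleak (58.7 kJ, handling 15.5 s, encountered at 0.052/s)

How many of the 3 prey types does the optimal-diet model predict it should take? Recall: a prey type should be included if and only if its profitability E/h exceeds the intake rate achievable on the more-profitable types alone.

Rank by E/h (kJ/s): bleak 3.79, perch 3.1, roach 1.52. Include each in turn until the next type's E/h falls below the running intake rate.
Rate on top 1: 1.69. perch: 3.1 > 1.69 → include.
Rate on top 2: 2.127. roach: 1.52 < 2.127 → exclude; stop.
Optimal diet: bleak, perch — 2 of 3 types.

2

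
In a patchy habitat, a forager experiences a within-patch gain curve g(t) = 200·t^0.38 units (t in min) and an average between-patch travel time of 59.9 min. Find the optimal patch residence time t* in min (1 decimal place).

36.7 min

Optimal t* satisfies g'(t*) = g(t*)/(T + t*).
g'(t) = 0.38·200·t^-0.62. Setting 0.38·200·t^-0.62 = 200·t^0.38/(59.9+t) gives 0.38(59.9+t) = t, so 0.62·t = 0.38×59.9.
t* = 0.38×59.9/0.62 = 36.71 min.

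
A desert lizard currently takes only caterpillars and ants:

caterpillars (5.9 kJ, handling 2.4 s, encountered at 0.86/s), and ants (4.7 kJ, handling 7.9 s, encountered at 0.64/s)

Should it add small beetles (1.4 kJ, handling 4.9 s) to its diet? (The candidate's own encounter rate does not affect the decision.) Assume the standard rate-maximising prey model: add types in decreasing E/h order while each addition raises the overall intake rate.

Current rate: (0.86×5.9 + 0.64×4.7)/(1 + 0.86×2.4 + 0.64×7.9) = 0.9953 kJ/s.
Profitability of small beetles: 1.4/4.9 = 0.2857 kJ/s.
0.2857 < 0.9953, so adding small beetles would lower the average — exclude it.

No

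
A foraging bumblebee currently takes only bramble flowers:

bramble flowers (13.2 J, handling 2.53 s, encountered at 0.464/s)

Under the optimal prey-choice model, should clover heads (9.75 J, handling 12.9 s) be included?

No

Current rate: (0.464×13.2)/(1 + 0.464×2.53) = 2.817 J/s.
clover heads: E/h = 9.75/12.9 = 0.7558 J/s.
Since 0.7558 < R, time spent handling clover heads is better spent searching.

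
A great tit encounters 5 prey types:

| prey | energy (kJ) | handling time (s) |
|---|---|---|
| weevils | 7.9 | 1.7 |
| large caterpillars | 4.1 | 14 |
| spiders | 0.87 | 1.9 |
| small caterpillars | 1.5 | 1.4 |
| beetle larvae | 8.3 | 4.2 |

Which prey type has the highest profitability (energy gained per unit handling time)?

Profitability E/h (kJ/s): weevils = 7.9/1.7 = 4.65, large caterpillars = 4.1/14 = 0.293, spiders = 0.87/1.9 = 0.458, small caterpillars = 1.5/1.4 = 1.07, beetle larvae = 8.3/4.2 = 1.98.
Ranked: weevils > beetle larvae > small caterpillars > spiders > large caterpillars.

weevils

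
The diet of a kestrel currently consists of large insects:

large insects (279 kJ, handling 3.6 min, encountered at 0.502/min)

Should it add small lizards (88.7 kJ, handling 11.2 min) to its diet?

No

On large insects alone, R = ΣλE/(1+Σλh) = 140.1/2.807 = 49.89 kJ/min.
Profitability of small lizards: 88.7/11.2 = 7.92 kJ/min.
7.92 < 49.89, so adding small lizards would lower the average — exclude it.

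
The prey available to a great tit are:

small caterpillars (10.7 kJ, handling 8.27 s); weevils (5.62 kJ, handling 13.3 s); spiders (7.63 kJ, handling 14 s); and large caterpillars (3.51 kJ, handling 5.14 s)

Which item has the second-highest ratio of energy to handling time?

Profitability E/h (kJ/s): small caterpillars = 10.7/8.27 = 1.29, weevils = 5.62/13.3 = 0.423, spiders = 7.63/14 = 0.545, large caterpillars = 3.51/5.14 = 0.683.
Ranked: small caterpillars > large caterpillars > spiders > weevils.

large caterpillars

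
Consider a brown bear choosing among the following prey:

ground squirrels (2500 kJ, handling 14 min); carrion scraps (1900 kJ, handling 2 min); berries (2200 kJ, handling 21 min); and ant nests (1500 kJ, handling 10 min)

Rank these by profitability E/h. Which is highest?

carrion scraps

Profitability E/h (kJ/min): ground squirrels = 2500/14 = 179, carrion scraps = 1900/2 = 950, berries = 2200/21 = 105, ant nests = 1500/10 = 150.
Ranked: carrion scraps > ground squirrels > ant nests > berries.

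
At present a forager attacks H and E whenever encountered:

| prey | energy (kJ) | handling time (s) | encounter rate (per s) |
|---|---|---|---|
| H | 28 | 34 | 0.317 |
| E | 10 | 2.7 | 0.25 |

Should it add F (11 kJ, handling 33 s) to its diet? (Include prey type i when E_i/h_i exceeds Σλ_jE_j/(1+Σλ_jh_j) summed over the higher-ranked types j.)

No

Current rate: (0.317×28 + 0.25×10)/(1 + 0.317×34 + 0.25×2.7) = 0.9135 kJ/s.
F: E/h = 11/33 = 0.3333 kJ/s.
0.3333 < 0.9135, so adding F would lower the average — exclude it.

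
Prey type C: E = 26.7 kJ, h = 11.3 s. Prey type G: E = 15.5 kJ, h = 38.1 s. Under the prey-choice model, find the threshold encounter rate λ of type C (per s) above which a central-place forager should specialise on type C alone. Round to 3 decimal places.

At the threshold, the rate on type C alone equals the profitability of type G: λ·26.7/(1 + λ·11.3) = 15.5/38.1 = 0.4068.
Rearranging, λ(26.7 − 0.4068×11.3) = 0.4068, so λ = 0.4068/22.1 = 0.01841 per s.

0.018 per s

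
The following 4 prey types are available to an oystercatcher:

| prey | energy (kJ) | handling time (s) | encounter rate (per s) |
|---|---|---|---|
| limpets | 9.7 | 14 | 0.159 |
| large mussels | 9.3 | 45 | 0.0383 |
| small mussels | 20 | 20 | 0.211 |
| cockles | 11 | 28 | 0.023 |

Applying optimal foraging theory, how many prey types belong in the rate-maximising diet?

E/h in descending order: small mussels 1, limpets 0.693, cockles 0.393, large mussels 0.207 kJ/s. The optimal diet is the largest prefix of this list for which every included type satisfies E_i/h_i > R on the types above it.
Rate on top 1: 0.8084. limpets: 0.693 < 0.8084 → exclude; stop.
Optimal diet: small mussels — 1 of 4 types.

1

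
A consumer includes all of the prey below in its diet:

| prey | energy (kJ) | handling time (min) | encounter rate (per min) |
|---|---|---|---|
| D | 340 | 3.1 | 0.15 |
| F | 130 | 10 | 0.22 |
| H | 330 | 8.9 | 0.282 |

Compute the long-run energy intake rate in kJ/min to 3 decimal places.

27.962 kJ/min

R = (0.15×340 + 0.22×130 + 0.282×330) / (1 + 0.15×3.1 + 0.22×10 + 0.282×8.9) = 172.7/6.175 = 27.96 kJ/min.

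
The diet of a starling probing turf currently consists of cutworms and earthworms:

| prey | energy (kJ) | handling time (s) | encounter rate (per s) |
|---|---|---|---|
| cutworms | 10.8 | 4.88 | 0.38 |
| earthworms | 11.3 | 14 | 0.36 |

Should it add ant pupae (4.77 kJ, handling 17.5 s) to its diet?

Intake rate on the current diet: R = (0.38×10.8 + 0.36×11.3) / (1 + 0.38×4.88 + 0.36×14) = 8.172/7.894 = 1.035 kJ/s.
ant pupae: E/h = 4.77/17.5 = 0.2726 kJ/s.
0.2726 < 1.035, so adding ant pupae would lower the average — exclude it.

No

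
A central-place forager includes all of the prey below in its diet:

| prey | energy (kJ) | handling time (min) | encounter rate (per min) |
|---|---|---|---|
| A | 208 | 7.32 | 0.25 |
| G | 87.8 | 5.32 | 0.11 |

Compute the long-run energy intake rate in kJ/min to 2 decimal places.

18.05 kJ/min

R = (0.25×208 + 0.11×87.8) / (1 + 0.25×7.32 + 0.11×5.32) = 61.66/3.415 = 18.05 kJ/min.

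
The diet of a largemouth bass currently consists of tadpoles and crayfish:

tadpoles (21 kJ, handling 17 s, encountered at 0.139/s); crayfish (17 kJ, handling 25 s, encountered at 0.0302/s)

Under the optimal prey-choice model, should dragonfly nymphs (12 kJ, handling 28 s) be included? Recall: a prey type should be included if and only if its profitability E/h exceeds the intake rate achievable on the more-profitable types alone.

Intake rate on the current diet: R = (0.139×21 + 0.0302×17) / (1 + 0.139×17 + 0.0302×25) = 3.432/4.118 = 0.8335 kJ/s.
Profitability of dragonfly nymphs: 12/28 = 0.4286 kJ/s.
0.4286 < 0.8335, so adding dragonfly nymphs would lower the average — exclude it.

No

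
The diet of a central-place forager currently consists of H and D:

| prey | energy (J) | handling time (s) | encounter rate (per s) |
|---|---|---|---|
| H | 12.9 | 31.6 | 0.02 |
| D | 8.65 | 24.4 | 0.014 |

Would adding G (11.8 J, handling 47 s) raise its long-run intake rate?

Current rate: (0.02×12.9 + 0.014×8.65)/(1 + 0.02×31.6 + 0.014×24.4) = 0.1921 J/s.
Profitability of G: 11.8/47 = 0.2511 J/s.
0.2511 > 0.1921, so adding G raises the average — include it.

Yes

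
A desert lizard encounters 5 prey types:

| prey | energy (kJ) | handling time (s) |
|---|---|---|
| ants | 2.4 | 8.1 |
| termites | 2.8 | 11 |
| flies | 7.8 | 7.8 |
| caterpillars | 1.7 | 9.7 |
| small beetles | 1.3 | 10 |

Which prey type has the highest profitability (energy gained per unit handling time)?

Profitability E/h (kJ/s): ants = 2.4/8.1 = 0.296, termites = 2.8/11 = 0.255, flies = 7.8/7.8 = 1, caterpillars = 1.7/9.7 = 0.175, small beetles = 1.3/10 = 0.13.
Ranked: flies > ants > termites > caterpillars > small beetles.

flies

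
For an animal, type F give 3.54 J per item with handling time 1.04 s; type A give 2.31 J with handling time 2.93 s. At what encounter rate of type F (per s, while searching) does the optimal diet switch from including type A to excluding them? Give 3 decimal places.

0.290 per s

The zero-one rule: include type A iff E₂/h₂ > λE₁/(1+λh₁). Equality gives the switch point.
λE₁h₂ = E₂ + λE₂h₁ ⇒ λ = E₂/(E₁h₂ − E₂h₁) = 2.31/(10.37 − 2.402) = 0.2898 per s.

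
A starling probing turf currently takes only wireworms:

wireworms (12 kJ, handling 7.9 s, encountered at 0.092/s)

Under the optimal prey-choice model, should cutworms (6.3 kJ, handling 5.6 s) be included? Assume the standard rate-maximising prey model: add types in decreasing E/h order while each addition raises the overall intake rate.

Intake rate on the current diet: R = (0.092×12) / (1 + 0.092×7.9) = 1.104/1.727 = 0.6393 kJ/s.
cutworms: E/h = 6.3/5.6 = 1.125 kJ/s.
Since 1.125 > R, including cutworms increases the long-run rate.

Yes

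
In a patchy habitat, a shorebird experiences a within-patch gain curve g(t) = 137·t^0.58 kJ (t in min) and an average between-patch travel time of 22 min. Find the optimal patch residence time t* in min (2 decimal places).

Optimal t* satisfies g'(t*) = g(t*)/(T + t*).
g'(t) = 0.58·137·t^-0.42. Setting 0.58·137·t^-0.42 = 137·t^0.58/(22+t) gives 0.58(22+t) = t, so 0.42·t = 0.58×22.
t* = 0.58×22/0.42 = 30.38 min.

30.38 min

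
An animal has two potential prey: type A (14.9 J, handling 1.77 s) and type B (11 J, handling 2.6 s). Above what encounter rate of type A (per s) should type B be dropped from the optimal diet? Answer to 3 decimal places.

Drop type B once their profitability E₂/h₂ falls below the rate achievable on type A alone: E₂/h₂ = λE₁/(1 + λh₁).
Solve for λ: λE₁h₂ = E₂(1 + λh₁) → λ(E₁h₂ − E₂h₁) = E₂ → λ = E₂/(E₁h₂ − E₂h₁).
λ = 11/(14.9×2.6 − 11×1.77) = 11/19.27 = 0.5708 per s.

0.571 per s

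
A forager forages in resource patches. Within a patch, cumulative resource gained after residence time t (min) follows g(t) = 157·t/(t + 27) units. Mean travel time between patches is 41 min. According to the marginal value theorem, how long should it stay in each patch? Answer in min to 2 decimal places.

33.27 min

By the marginal value theorem, leave when the instantaneous gain rate g'(t) equals the habitat-wide average g(t)/(T + t).
g'(t) = 157·27/(t + 27)². Setting 157·27/(t+27)² = 157t/[(t+27)(41+t)] gives 27(41+t) = t(t+27), so t² = 27×41 = 1107.
t* = √1107 = 33.27 min.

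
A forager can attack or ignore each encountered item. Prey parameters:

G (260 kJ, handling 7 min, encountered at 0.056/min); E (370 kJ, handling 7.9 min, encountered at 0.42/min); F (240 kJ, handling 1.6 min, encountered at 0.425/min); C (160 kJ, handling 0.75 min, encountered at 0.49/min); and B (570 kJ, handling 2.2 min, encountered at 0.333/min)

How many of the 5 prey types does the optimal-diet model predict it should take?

3

Rank by E/h (kJ/min): B 259, C 213, F 150, E 46.8, G 37.1. Include each in turn until the next type's E/h falls below the running intake rate.
Rate on top 1: 109.6. C: 213 > 109.6 → include.
Rate on top 2: 127.7. F: 150 > 127.7 → include.
Rate on top 3: 133.2. E: 46.8 < 133.2 → exclude; stop.
Optimal diet: B, C, F — 3 of 5 types.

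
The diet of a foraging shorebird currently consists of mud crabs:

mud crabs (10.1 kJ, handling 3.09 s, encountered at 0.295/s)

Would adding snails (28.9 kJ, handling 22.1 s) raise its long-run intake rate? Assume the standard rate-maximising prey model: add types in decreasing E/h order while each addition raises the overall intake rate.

No

Current rate: (0.295×10.1)/(1 + 0.295×3.09) = 1.559 kJ/s.
snails: E/h = 28.9/22.1 = 1.308 kJ/s.
Since 1.308 < R, time spent handling snails is better spent searching.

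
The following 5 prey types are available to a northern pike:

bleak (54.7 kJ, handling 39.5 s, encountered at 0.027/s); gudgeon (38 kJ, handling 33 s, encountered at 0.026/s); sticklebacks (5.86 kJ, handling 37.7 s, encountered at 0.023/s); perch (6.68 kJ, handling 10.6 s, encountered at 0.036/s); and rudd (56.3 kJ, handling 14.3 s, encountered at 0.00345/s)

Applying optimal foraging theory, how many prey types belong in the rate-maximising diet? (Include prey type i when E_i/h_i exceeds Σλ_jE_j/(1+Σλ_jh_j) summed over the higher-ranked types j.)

E/h in descending order: rudd 3.94, bleak 1.38, gudgeon 1.15, perch 0.63, sticklebacks 0.155 kJ/s. The optimal diet is the largest prefix of this list for which every included type satisfies E_i/h_i > R on the types above it.
Rate on top 1: 0.1851. bleak: 1.38 > 0.1851 → include.
Rate on top 2: 0.7898. gudgeon: 1.15 > 0.7898 → include.
Rate on top 3: 0.8942. perch: 0.63 < 0.8942 → exclude; stop.
Optimal diet: rudd, bleak, gudgeon — 3 of 5 types.

3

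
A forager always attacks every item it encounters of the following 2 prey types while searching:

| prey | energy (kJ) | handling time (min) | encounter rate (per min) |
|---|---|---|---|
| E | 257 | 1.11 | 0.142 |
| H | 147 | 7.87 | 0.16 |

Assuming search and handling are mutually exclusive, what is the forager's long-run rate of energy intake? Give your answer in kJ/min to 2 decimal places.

24.83 kJ/min

R = Σλ_iE_i / (1 + Σλ_ih_i)
Numerator: 0.142×257 + 0.16×147 = 60.01
Denominator: 1 + 0.142×1.11 + 0.16×7.87 = 2.417
R = 60.01/2.417 = 24.83 kJ/min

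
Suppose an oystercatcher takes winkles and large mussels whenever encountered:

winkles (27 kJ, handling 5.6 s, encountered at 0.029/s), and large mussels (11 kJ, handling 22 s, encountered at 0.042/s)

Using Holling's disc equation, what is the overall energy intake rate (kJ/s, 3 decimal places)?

Energy encountered per unit search time: 0.029×27 + 0.042×11 = 1.245 kJ/s.
Handling time per unit search time: 0.029×5.6 + 0.042×22 = 1.086.
Rate = 1.245/(1 + 1.086) = 0.5967 kJ/s.

0.597 kJ/s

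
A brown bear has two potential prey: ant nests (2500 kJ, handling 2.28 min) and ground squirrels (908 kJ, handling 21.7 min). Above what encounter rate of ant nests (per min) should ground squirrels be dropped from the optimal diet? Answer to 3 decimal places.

Drop ground squirrels once their profitability E₂/h₂ falls below the rate achievable on ant nests alone: E₂/h₂ = λE₁/(1 + λh₁).
Solve for λ: λE₁h₂ = E₂(1 + λh₁) → λ(E₁h₂ − E₂h₁) = E₂ → λ = E₂/(E₁h₂ − E₂h₁).
λ = 908/(2500×21.7 − 908×2.28) = 908/5.218e+04 = 0.0174 per min.

0.017 per min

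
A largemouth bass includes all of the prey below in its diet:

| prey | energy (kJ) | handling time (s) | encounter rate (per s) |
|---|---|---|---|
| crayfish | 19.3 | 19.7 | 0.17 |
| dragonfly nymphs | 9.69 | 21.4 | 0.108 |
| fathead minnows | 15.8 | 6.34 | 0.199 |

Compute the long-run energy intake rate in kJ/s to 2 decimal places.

0.94 kJ/s

R = (0.17×19.3 + 0.108×9.69 + 0.199×15.8) / (1 + 0.17×19.7 + 0.108×21.4 + 0.199×6.34) = 7.472/7.922 = 0.9432 kJ/s.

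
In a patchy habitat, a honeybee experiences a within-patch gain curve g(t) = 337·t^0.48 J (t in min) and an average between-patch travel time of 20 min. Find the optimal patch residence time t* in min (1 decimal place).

Optimal t* satisfies g'(t*) = g(t*)/(T + t*).
g'(t) = 0.48·337·t^-0.52. Setting 0.48·337·t^-0.52 = 337·t^0.48/(20+t) gives 0.48(20+t) = t, so 0.52·t = 0.48×20.
t* = 0.48×20/0.52 = 18.46 min.

18.5 min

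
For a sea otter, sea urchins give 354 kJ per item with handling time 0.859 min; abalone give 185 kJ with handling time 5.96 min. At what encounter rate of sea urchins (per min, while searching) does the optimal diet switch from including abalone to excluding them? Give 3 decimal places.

Drop abalone once their profitability E₂/h₂ falls below the rate achievable on sea urchins alone: E₂/h₂ = λE₁/(1 + λh₁).
Solve for λ: λE₁h₂ = E₂(1 + λh₁) → λ(E₁h₂ − E₂h₁) = E₂ → λ = E₂/(E₁h₂ − E₂h₁).
λ = 185/(354×5.96 − 185×0.859) = 185/1951 = 0.09483 per min.

0.095 per min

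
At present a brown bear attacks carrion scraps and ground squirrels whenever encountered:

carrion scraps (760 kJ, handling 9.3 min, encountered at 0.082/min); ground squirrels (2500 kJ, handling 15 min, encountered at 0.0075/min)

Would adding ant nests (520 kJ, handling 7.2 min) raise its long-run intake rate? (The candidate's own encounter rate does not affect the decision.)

Yes

Intake rate on the current diet: R = (0.082×760 + 0.0075×2500) / (1 + 0.082×9.3 + 0.0075×15) = 81.07/1.875 = 43.24 kJ/min.
Profitability of ant nests: 520/7.2 = 72.22 kJ/min.
Since 72.22 > R, including ant nests increases the long-run rate.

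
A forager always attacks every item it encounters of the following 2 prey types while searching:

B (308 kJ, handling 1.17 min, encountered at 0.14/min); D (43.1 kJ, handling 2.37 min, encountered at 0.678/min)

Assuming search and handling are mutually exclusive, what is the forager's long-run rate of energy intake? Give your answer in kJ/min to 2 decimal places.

R = Σλ_iE_i / (1 + Σλ_ih_i)
Numerator: 0.14×308 + 0.678×43.1 = 72.34
Denominator: 1 + 0.14×1.17 + 0.678×2.37 = 2.771
R = 72.34/2.771 = 26.11 kJ/min

26.11 kJ/min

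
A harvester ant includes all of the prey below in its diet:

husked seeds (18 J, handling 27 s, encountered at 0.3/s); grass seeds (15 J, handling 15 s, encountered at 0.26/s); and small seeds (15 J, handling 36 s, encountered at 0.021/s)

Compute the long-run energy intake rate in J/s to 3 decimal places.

Energy encountered per unit search time: 0.3×18 + 0.26×15 + 0.021×15 = 9.615 J/s.
Handling time per unit search time: 0.3×27 + 0.26×15 + 0.021×36 = 12.76.
Rate = 9.615/(1 + 12.76) = 0.699 J/s.

0.699 J/s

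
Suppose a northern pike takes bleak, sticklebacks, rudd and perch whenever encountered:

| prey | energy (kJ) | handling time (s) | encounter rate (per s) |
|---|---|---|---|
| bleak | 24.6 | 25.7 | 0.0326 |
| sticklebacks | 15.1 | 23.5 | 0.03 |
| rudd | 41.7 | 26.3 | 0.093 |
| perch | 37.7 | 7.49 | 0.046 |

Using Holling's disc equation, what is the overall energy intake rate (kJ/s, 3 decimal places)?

1.288 kJ/s

R = (0.0326×24.6 + 0.03×15.1 + 0.093×41.7 + 0.046×37.7) / (1 + 0.0326×25.7 + 0.03×23.5 + 0.093×26.3 + 0.046×7.49) = 6.867/5.333 = 1.288 kJ/s.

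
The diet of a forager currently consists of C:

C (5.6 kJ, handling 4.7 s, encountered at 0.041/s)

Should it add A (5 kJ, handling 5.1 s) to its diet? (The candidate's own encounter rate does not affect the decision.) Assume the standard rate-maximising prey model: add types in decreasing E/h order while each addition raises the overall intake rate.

On C alone, R = ΣλE/(1+Σλh) = 0.2296/1.193 = 0.1925 kJ/s.
Profitability of A: 5/5.1 = 0.9804 kJ/s.
Since 0.9804 > R, including A increases the long-run rate.

Yes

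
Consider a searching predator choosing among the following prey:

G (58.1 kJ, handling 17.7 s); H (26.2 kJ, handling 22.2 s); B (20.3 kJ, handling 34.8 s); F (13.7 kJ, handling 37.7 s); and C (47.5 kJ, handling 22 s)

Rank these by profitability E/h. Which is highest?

Profitability E/h (kJ/s): G = 58.1/17.7 = 3.28, H = 26.2/22.2 = 1.18, B = 20.3/34.8 = 0.583, F = 13.7/37.7 = 0.363, C = 47.5/22 = 2.16.
Ranked: G > C > H > B > F.

G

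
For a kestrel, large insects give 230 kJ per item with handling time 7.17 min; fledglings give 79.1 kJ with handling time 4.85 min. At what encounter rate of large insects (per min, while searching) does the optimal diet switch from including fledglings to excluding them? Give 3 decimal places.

Drop fledglings once their profitability E₂/h₂ falls below the rate achievable on large insects alone: E₂/h₂ = λE₁/(1 + λh₁).
Solve for λ: λE₁h₂ = E₂(1 + λh₁) → λ(E₁h₂ − E₂h₁) = E₂ → λ = E₂/(E₁h₂ − E₂h₁).
λ = 79.1/(230×4.85 − 79.1×7.17) = 79.1/548.4 = 0.1443 per min.

0.144 per min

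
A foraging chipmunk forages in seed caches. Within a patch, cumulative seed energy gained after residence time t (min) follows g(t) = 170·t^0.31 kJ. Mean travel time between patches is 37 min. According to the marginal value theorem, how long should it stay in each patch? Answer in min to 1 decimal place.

16.6 min

By the marginal value theorem, leave when the instantaneous gain rate g'(t) equals the habitat-wide average g(t)/(T + t).
g'(t) = 0.31·170·t^-0.69. Setting 0.31·170·t^-0.69 = 170·t^0.31/(37+t) gives 0.31(37+t) = t, so 0.69·t = 0.31×37.
t* = 0.31×37/0.69 = 16.62 min.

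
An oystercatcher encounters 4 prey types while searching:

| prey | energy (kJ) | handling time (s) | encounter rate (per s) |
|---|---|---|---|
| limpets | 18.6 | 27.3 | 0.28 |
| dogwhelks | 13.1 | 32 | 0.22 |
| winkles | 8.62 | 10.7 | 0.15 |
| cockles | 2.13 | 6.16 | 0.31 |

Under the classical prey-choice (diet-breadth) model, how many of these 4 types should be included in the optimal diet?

Profitabilities (E/h, kJ/s): winkles 0.806, limpets 0.681, dogwhelks 0.409, cockles 0.346. Add prey in this order while the next type's profitability exceeds the intake rate on those already taken.
Rate on top 1: 0.4964. limpets: 0.681 > 0.4964 → include.
Rate on top 2: 0.6343. dogwhelks: 0.409 < 0.6343 → exclude; stop.
Optimal diet: winkles, limpets — 2 of 4 types.

2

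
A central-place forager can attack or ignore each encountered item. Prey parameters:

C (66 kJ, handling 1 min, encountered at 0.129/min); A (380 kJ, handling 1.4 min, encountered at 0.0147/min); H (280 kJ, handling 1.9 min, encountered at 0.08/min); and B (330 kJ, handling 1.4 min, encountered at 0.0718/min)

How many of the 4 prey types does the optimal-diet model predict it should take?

E/h in descending order: A 271, B 236, H 147, C 66 kJ/min. The optimal diet is the largest prefix of this list for which every included type satisfies E_i/h_i > R on the types above it.
Rate on top 1: 5.473. B: 236 > 5.473 → include.
Rate on top 2: 26.12. H: 147 > 26.12 → include.
Rate on top 3: 40.59. C: 66 > 40.59 → include.
Optimal diet: A, B, H, C — 4 of 4 types.

4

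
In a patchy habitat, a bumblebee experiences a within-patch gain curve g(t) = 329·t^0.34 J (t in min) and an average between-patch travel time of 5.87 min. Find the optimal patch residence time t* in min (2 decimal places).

3.02 min

Optimal t* satisfies g'(t*) = g(t*)/(T + t*).
g'(t) = 0.34·329·t^-0.66. Setting 0.34·329·t^-0.66 = 329·t^0.34/(5.87+t) gives 0.34(5.87+t) = t, so 0.66·t = 0.34×5.87.
t* = 0.34×5.87/0.66 = 3.024 min.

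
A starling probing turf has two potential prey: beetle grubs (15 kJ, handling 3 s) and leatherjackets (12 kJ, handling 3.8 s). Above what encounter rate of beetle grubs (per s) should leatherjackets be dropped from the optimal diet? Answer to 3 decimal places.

The zero-one rule: include leatherjackets iff E₂/h₂ > λE₁/(1+λh₁). Equality gives the switch point.
λE₁h₂ = E₂ + λE₂h₁ ⇒ λ = E₂/(E₁h₂ − E₂h₁) = 12/(57 − 36) = 0.5714 per s.

0.571 per s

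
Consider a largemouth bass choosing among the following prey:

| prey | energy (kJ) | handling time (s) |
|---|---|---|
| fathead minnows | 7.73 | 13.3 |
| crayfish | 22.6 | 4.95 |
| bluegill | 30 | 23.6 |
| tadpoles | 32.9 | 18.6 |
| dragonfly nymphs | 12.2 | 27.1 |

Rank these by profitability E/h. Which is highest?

In descending order of E/h:
crayfish: 22.6/4.95 = 4.57 kJ/s
tadpoles: 32.9/18.6 = 1.77 kJ/s
bluegill: 30/23.6 = 1.27 kJ/s
fathead minnows: 7.73/13.3 = 0.581 kJ/s
dragonfly nymphs: 12.2/27.1 = 0.45 kJ/s

crayfish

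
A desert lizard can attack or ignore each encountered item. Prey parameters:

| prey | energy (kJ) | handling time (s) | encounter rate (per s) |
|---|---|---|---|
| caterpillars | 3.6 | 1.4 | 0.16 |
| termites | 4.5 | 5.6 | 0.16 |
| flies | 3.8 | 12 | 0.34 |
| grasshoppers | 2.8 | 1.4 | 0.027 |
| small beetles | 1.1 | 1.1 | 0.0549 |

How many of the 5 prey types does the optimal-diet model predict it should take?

4

Profitabilities (E/h, kJ/s): caterpillars 2.57, grasshoppers 2, small beetles 1, termites 0.804, flies 0.317. Add prey in this order while the next type's profitability exceeds the intake rate on those already taken.
Rate on top 1: 0.4706. grasshoppers: 2 > 0.4706 → include.
Rate on top 2: 0.5164. small beetles: 1 > 0.5164 → include.
Rate on top 3: 0.5385. termites: 0.804 > 0.5385 → include.
Rate on top 4: 0.6456. flies: 0.317 < 0.6456 → exclude; stop.
Optimal diet: caterpillars, grasshoppers, small beetles, termites — 4 of 5 types.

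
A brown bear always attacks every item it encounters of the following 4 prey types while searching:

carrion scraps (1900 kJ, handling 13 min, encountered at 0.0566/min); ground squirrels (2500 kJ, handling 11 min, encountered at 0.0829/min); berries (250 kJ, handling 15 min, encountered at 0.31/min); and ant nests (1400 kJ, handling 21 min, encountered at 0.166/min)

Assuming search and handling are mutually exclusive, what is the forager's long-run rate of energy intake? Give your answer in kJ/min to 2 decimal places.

Energy encountered per unit search time: 0.0566×1900 + 0.0829×2500 + 0.31×250 + 0.166×1400 = 624.7 kJ/min.
Handling time per unit search time: 0.0566×13 + 0.0829×11 + 0.31×15 + 0.166×21 = 9.784.
Rate = 624.7/(1 + 9.784) = 57.93 kJ/min.

57.93 kJ/min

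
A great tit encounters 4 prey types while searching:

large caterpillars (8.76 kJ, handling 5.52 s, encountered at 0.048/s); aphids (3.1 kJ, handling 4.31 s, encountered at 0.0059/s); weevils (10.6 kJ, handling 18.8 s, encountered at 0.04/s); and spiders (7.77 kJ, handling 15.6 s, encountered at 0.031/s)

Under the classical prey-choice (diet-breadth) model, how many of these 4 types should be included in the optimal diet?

Rank by E/h (kJ/s): large caterpillars 1.59, aphids 0.719, weevils 0.564, spiders 0.498. Include each in turn until the next type's E/h falls below the running intake rate.
Rate on top 1: 0.3324. aphids: 0.719 > 0.3324 → include.
Rate on top 2: 0.34. weevils: 0.564 > 0.34 → include.
Rate on top 3: 0.4224. spiders: 0.498 > 0.4224 → include.
Optimal diet: large caterpillars, aphids, weevils, spiders — 4 of 4 types.

4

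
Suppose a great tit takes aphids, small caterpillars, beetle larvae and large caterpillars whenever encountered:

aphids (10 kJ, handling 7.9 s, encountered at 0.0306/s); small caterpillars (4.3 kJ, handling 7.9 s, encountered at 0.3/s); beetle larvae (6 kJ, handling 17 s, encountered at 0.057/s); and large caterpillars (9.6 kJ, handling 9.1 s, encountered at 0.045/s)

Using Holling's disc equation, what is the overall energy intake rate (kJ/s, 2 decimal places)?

0.47 kJ/s

R = Σλ_iE_i / (1 + Σλ_ih_i)
Numerator: 0.0306×10 + 0.3×4.3 + 0.057×6 + 0.045×9.6 = 2.37
Denominator: 1 + 0.0306×7.9 + 0.3×7.9 + 0.057×17 + 0.045×9.1 = 4.99
R = 2.37/4.99 = 0.4749 kJ/s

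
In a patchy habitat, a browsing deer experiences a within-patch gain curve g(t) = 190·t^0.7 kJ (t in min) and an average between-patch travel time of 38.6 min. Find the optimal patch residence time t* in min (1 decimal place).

90.1 min

Maximise g(t)/(T+t): set derivative to zero → g'(t)(T+t) = g(t).
g'(t) = 0.7·190·t^-0.3. Setting 0.7·190·t^-0.3 = 190·t^0.7/(38.6+t) gives 0.7(38.6+t) = t, so 0.30·t = 0.7×38.6.
t* = 0.7×38.6/0.30 = 90.07 min.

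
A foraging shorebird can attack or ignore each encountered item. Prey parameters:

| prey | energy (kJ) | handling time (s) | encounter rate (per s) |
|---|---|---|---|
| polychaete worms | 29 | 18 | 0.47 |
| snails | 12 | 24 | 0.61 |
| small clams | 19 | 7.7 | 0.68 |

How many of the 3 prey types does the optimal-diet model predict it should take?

Rank by E/h (kJ/s): small clams 2.47, polychaete worms 1.61, snails 0.5. Include each in turn until the next type's E/h falls below the running intake rate.
Rate on top 1: 2.072. polychaete worms: 1.61 < 2.072 → exclude; stop.
Optimal diet: small clams — 1 of 3 types.

1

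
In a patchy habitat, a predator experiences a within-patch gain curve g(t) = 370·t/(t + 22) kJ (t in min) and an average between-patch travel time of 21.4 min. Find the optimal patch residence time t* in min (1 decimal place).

21.7 min

Maximise g(t)/(T+t): set derivative to zero → g'(t)(T+t) = g(t).
g'(t) = 370·22/(t + 22)². Setting 370·22/(t+22)² = 370t/[(t+22)(21.4+t)] gives 22(21.4+t) = t(t+22), so t² = 22×21.4 = 470.8.
t* = √470.8 = 21.7 min.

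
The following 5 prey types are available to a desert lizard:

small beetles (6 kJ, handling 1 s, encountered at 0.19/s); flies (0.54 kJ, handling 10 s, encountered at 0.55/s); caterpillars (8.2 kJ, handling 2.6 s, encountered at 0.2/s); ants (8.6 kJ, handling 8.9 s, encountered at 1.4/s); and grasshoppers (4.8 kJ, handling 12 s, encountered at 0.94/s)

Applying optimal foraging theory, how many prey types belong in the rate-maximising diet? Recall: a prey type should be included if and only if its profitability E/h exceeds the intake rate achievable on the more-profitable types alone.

E/h in descending order: small beetles 6, caterpillars 3.15, ants 0.966, grasshoppers 0.4, flies 0.054 kJ/s. The optimal diet is the largest prefix of this list for which every included type satisfies E_i/h_i > R on the types above it.
Rate on top 1: 0.958. caterpillars: 3.15 > 0.958 → include.
Rate on top 2: 1.626. ants: 0.966 < 1.626 → exclude; stop.
Optimal diet: small beetles, caterpillars — 2 of 5 types.

2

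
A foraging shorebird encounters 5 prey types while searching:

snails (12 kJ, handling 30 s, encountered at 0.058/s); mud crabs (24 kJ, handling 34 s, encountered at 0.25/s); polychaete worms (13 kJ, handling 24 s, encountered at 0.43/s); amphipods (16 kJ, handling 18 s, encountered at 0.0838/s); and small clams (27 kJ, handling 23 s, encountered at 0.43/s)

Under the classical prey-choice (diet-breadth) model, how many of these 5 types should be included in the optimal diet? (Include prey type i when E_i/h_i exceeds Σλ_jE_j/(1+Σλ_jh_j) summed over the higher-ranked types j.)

1

Profitabilities (E/h, kJ/s): small clams 1.17, amphipods 0.889, mud crabs 0.706, polychaete worms 0.542, snails 0.4. Add prey in this order while the next type's profitability exceeds the intake rate on those already taken.
Rate on top 1: 1.066. amphipods: 0.889 < 1.066 → exclude; stop.
Optimal diet: small clams — 1 of 5 types.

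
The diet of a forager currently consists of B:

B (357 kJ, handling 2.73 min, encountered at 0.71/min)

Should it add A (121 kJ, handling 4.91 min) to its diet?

No

Current rate: (0.71×357)/(1 + 0.71×2.73) = 86.26 kJ/min.
A: E/h = 121/4.91 = 24.64 kJ/min.
24.64 < 86.26, so adding A would lower the average — exclude it.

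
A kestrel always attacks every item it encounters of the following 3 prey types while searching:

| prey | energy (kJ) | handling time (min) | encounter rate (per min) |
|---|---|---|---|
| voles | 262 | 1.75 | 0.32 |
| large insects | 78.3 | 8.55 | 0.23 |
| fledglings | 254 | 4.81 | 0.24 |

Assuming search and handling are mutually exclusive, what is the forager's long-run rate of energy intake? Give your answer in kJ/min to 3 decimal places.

Energy encountered per unit search time: 0.32×262 + 0.23×78.3 + 0.24×254 = 162.8 kJ/min.
Handling time per unit search time: 0.32×1.75 + 0.23×8.55 + 0.24×4.81 = 3.681.
Rate = 162.8/(1 + 3.681) = 34.78 kJ/min.

34.782 kJ/min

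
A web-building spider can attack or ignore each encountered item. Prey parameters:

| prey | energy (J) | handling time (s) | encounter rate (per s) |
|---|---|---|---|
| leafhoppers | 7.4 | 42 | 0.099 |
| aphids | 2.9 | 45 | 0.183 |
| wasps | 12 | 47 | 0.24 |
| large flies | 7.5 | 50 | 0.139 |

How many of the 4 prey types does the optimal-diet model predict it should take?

1

Profitabilities (E/h, J/s): wasps 0.255, leafhoppers 0.176, large flies 0.15, aphids 0.0644. Add prey in this order while the next type's profitability exceeds the intake rate on those already taken.
Rate on top 1: 0.2345. leafhoppers: 0.176 < 0.2345 → exclude; stop.
Optimal diet: wasps — 1 of 4 types.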